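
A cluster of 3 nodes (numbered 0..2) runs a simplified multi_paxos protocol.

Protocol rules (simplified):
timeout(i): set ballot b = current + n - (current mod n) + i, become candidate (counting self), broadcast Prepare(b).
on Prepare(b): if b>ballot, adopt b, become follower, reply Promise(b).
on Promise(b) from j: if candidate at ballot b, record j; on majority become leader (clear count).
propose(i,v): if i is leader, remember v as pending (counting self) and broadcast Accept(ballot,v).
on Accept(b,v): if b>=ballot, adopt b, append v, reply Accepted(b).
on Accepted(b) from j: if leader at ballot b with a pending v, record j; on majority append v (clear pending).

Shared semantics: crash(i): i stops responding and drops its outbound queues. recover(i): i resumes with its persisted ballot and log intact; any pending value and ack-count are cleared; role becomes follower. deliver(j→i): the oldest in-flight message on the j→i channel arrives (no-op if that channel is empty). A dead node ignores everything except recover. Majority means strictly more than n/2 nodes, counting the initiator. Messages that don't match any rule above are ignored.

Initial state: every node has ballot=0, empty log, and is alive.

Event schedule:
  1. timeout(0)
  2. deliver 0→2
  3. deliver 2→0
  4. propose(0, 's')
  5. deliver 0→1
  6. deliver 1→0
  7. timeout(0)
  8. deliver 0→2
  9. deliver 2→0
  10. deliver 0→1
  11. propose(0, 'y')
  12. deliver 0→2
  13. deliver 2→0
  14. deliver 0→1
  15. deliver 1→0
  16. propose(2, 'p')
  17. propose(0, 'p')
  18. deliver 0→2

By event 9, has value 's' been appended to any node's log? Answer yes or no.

after 1 — timeout(0): n0:cand/b3/[-]
after 2 — deliver 0→2: n2:foll/b3/[-]
after 3 — deliver 2→0: n0:lead/b3/[-]
after 4 — propose(0,'s'): ·
after 5 — deliver 0→1: n1:foll/b3/[-]
after 6 — deliver 1→0: ·
after 7 — timeout(0): n0:cand/b6/[-]
after 8 — deliver 0→2: n2:foll/b3/[s]
after 9 — deliver 2→0: ·

yes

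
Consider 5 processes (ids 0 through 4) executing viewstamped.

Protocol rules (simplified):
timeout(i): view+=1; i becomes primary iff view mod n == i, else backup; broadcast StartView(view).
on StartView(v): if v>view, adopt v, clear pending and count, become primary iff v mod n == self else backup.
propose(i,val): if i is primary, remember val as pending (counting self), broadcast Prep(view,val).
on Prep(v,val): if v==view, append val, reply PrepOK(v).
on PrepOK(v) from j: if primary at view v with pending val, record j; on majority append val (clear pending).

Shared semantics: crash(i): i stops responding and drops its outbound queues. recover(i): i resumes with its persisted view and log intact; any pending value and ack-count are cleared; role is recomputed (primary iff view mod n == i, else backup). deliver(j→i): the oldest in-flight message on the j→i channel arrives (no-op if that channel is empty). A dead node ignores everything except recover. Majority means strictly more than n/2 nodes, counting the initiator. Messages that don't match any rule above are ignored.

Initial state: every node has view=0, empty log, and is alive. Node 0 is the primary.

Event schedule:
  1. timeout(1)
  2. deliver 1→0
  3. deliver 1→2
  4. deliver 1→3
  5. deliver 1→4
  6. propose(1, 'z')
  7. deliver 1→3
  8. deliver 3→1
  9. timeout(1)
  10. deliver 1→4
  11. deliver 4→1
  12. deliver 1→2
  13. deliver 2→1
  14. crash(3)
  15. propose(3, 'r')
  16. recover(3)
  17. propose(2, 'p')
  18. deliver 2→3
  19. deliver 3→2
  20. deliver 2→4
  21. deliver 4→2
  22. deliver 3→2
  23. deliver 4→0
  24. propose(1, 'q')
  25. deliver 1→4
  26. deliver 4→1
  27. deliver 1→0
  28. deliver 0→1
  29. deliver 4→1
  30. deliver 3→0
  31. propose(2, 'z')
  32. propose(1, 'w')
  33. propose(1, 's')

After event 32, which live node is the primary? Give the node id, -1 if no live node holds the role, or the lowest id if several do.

-1

after 1 — timeout(1): n1:prim/v1/[-]
after 2 — deliver 1→0: n0:back/v1/[-]
after 3 — deliver 1→2: n2:back/v1/[-]
after 4 — deliver 1→3: n3:back/v1/[-]
after 5 — deliver 1→4: n4:back/v1/[-]
after 6 — propose(1,'z'): ·
after 7 — deliver 1→3: n3:back/v1/[z]
after 8 — deliver 3→1: ·
after 9 — timeout(1): n1:back/v2/[-]
after 10 — deliver 1→4: n4:back/v1/[z]
after 11 — deliver 4→1: ·
after 12 — deliver 1→2: n2:back/v1/[z]
after 13 — deliver 2→1: ·
after 14 — crash(3): n3:✗back/v1/[z]
after 15 — propose(3,'r'): ·
after 16 — recover(3): n3:back/v1/[z]
after 17 — propose(2,'p'): ·
after 18 — deliver 2→3: ·
after 19 — deliver 3→2: ·
after 20 — deliver 2→4: ·
after 21 — deliver 4→2: ·
after 22 — deliver 3→2: ·
after 23 — deliver 4→0: ·
after 24 — propose(1,'q'): ·
after 25 — deliver 1→4: n4:back/v2/[z]
after 26 — deliver 4→1: ·
after 27 — deliver 1→0: n0:back/v1/[z]
after 28 — deliver 0→1: ·
after 29 — deliver 4→1: ·
after 30 — deliver 3→0: ·
after 31 — propose(2,'z'): ·
after 32 — propose(1,'w'): ·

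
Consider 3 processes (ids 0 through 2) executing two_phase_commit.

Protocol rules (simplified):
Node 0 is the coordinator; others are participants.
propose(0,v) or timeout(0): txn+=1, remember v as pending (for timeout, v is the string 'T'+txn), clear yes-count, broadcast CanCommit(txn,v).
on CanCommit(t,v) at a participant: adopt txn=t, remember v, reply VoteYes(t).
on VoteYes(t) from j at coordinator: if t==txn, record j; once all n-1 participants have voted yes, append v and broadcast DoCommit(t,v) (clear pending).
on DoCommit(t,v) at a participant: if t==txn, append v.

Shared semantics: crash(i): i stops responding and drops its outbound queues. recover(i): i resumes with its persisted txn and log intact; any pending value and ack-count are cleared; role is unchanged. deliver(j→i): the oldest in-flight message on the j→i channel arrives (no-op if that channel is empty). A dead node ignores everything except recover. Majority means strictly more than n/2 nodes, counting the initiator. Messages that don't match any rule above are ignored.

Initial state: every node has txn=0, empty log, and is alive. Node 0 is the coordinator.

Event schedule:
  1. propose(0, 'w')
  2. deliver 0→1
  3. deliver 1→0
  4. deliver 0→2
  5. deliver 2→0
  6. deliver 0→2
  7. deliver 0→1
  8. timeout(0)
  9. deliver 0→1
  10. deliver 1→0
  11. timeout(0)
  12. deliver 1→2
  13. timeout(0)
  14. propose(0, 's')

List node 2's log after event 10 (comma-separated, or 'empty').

w

after 1 — propose(0,'w'): n0:coor/t1/[-]
after 2 — deliver 0→1: n1:part/t1/[-]
after 3 — deliver 1→0: ·
after 4 — deliver 0→2: n2:part/t1/[-]
after 5 — deliver 2→0: n0:coor/t1/[w]
after 6 — deliver 0→2: n2:part/t1/[w]
after 7 — deliver 0→1: n1:part/t1/[w]
after 8 — timeout(0): n0:coor/t2/[w]
after 9 — deliver 0→1: n1:part/t2/[w]
after 10 — deliver 1→0: ·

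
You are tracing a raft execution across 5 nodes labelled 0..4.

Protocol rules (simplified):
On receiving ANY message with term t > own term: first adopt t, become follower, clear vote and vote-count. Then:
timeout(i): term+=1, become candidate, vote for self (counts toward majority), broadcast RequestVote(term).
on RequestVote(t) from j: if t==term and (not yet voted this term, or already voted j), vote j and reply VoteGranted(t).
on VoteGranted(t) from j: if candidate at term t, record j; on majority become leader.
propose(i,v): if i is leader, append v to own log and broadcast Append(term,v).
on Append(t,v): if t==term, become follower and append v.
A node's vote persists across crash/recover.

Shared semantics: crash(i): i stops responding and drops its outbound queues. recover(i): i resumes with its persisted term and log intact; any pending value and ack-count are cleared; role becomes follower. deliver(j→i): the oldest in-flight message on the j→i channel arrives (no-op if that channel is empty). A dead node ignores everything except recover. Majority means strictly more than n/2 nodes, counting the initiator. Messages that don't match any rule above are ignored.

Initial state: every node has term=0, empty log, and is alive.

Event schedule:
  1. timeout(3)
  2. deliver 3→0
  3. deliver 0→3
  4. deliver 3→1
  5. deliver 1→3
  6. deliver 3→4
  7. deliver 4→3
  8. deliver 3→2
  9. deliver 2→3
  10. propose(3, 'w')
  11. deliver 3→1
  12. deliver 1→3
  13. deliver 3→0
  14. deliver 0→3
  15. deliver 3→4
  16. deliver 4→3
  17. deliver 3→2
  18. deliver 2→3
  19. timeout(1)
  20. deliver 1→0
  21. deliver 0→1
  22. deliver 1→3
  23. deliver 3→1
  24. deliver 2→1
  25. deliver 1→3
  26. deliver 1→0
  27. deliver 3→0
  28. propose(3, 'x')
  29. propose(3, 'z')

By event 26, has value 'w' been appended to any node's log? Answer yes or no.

yes

step 1 timeout(3): 3={cand,t=1,log=-}
step 2 deliver 3→0: 0={foll,t=1,log=-}
step 3 deliver 0→3: —
step 4 deliver 3→1: 1={foll,t=1,log=-}
step 5 deliver 1→3: 3={lead,t=1,log=-}
step 6 deliver 3→4: 4={foll,t=1,log=-}
step 7 deliver 4→3: —
step 8 deliver 3→2: 2={foll,t=1,log=-}
step 9 deliver 2→3: —
step 10 propose(3,'w'): 3={lead,t=1,log=w}
step 11 deliver 3→1: 1={foll,t=1,log=w}
step 12 deliver 1→3: —
step 13 deliver 3→0: 0={foll,t=1,log=w}
step 14 deliver 0→3: —
step 15 deliver 3→4: 4={foll,t=1,log=w}
step 16 deliver 4→3: —
step 17 deliver 3→2: 2={foll,t=1,log=w}
step 18 deliver 2→3: —
step 19 timeout(1): 1={cand,t=2,log=w}
step 20 deliver 1→0: 0={foll,t=2,log=w}
step 21 deliver 0→1: —
step 22 deliver 1→3: 3={foll,t=2,log=w}
step 23 deliver 3→1: 1={lead,t=2,log=w}
step 24 deliver 2→1: —
step 25 deliver 1→3: —
step 26 deliver 1→0: —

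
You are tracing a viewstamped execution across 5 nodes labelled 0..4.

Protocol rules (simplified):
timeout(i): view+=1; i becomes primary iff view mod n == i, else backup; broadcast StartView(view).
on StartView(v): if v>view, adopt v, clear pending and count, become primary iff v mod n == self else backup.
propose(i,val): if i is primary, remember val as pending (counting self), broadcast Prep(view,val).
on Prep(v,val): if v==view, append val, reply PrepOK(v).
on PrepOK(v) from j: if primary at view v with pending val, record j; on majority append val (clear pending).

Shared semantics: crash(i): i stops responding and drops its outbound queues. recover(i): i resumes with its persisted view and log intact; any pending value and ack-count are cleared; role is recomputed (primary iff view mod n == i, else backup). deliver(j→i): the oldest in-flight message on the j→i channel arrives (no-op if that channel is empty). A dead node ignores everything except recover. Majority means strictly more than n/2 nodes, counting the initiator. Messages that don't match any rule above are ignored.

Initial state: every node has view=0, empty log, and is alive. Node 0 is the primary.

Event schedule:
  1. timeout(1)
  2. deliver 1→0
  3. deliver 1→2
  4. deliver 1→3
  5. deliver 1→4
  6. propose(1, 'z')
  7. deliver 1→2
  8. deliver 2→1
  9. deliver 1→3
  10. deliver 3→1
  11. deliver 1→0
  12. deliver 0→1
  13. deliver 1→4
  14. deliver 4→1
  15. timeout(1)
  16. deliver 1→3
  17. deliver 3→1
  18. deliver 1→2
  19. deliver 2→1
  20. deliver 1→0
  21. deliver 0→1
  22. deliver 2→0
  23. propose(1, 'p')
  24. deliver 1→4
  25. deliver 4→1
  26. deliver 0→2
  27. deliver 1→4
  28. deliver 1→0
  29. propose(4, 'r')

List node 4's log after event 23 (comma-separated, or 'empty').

z

step 1 timeout(1): 1={prim,v=1,log=-}
step 2 deliver 1→0: 0={back,v=1,log=-}
step 3 deliver 1→2: 2={back,v=1,log=-}
step 4 deliver 1→3: 3={back,v=1,log=-}
step 5 deliver 1→4: 4={back,v=1,log=-}
step 6 propose(1,'z'): —
step 7 deliver 1→2: 2={back,v=1,log=z}
step 8 deliver 2→1: —
step 9 deliver 1→3: 3={back,v=1,log=z}
step 10 deliver 3→1: 1={prim,v=1,log=z}
step 11 deliver 1→0: 0={back,v=1,log=z}
step 12 deliver 0→1: —
step 13 deliver 1→4: 4={back,v=1,log=z}
step 14 deliver 4→1: —
step 15 timeout(1): 1={back,v=2,log=z}
step 16 deliver 1→3: 3={back,v=2,log=z}
step 17 deliver 3→1: —
step 18 deliver 1→2: 2={prim,v=2,log=z}
step 19 deliver 2→1: —
step 20 deliver 1→0: 0={back,v=2,log=z}
step 21 deliver 0→1: —
step 22 deliver 2→0: —
step 23 propose(1,'p'): —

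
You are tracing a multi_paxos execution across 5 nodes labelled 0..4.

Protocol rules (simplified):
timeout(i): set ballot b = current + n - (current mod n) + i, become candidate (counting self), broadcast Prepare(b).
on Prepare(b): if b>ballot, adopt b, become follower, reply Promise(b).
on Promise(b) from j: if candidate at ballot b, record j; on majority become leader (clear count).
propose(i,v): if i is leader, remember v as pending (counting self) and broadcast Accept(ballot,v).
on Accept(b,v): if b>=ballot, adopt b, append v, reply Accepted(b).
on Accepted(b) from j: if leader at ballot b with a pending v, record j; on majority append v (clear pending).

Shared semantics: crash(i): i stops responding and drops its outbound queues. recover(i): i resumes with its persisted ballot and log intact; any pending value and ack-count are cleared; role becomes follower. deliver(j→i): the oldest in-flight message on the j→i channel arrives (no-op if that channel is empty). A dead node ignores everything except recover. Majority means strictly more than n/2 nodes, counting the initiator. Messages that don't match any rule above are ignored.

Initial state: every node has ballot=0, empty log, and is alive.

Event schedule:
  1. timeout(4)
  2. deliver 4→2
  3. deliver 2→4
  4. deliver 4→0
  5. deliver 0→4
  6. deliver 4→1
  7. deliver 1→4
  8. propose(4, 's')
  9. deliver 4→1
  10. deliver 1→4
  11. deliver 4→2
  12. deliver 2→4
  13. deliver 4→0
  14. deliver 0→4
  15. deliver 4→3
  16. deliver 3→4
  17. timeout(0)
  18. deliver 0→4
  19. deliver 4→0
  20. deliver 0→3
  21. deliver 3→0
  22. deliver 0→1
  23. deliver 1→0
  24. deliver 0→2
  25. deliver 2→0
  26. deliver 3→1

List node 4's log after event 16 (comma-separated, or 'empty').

s

[1] timeout(4) → N4(cand b9 [-])
[2] deliver 4→2 → N2(foll b9 [-])
[3] deliver 2→4 → ∅
[4] deliver 4→0 → N0(foll b9 [-])
[5] deliver 0→4 → N4(lead b9 [-])
[6] deliver 4→1 → N1(foll b9 [-])
[7] deliver 1→4 → ∅
[8] propose(4,'s') → ∅
[9] deliver 4→1 → N1(foll b9 [s])
[10] deliver 1→4 → ∅
[11] deliver 4→2 → N2(foll b9 [s])
[12] deliver 2→4 → N4(lead b9 [s])
[13] deliver 4→0 → N0(foll b9 [s])
[14] deliver 0→4 → ∅
[15] deliver 4→3 → N3(foll b9 [-])
[16] deliver 3→4 → ∅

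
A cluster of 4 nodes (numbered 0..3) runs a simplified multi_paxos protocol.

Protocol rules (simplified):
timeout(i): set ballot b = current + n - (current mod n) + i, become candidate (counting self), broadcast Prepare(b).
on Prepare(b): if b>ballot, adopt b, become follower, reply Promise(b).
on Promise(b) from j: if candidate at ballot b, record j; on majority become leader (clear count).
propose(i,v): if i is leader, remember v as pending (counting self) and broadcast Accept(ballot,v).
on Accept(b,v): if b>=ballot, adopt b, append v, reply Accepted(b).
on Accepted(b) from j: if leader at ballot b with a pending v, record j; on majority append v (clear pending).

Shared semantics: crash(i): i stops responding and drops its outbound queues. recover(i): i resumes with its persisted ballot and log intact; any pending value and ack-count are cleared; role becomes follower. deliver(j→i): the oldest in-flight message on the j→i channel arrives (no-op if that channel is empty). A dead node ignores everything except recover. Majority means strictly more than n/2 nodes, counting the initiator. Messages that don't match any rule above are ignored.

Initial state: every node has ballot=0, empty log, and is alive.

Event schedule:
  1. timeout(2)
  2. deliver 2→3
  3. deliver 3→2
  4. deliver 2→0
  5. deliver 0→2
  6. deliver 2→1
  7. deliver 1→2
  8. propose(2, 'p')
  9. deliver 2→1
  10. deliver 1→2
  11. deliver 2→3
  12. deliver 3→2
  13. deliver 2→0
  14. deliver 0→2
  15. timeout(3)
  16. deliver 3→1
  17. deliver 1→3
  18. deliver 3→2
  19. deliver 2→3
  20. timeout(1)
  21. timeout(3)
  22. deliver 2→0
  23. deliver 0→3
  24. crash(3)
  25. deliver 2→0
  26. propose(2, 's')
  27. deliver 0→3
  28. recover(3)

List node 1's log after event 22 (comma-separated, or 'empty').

1. timeout(2):  <2:cand b6 ->
2. deliver 2→3:  <3:foll b6 ->
3. deliver 3→2:  nop
4. deliver 2→0:  <0:foll b6 ->
5. deliver 0→2:  <2:lead b6 ->
6. deliver 2→1:  <1:foll b6 ->
7. deliver 1→2:  nop
8. propose(2,'p'):  nop
9. deliver 2→1:  <1:foll b6 p>
10. deliver 1→2:  nop
11. deliver 2→3:  <3:foll b6 p>
12. deliver 3→2:  <2:lead b6 p>
13. deliver 2→0:  <0:foll b6 p>
14. deliver 0→2:  nop
15. timeout(3):  <3:cand b11 p>
16. deliver 3→1:  <1:foll b11 p>
17. deliver 1→3:  nop
18. deliver 3→2:  <2:foll b11 p>
19. deliver 2→3:  <3:lead b11 p>
20. timeout(1):  <1:cand b13 p>
21. timeout(3):  <3:cand b15 p>
22. deliver 2→0:  nop

p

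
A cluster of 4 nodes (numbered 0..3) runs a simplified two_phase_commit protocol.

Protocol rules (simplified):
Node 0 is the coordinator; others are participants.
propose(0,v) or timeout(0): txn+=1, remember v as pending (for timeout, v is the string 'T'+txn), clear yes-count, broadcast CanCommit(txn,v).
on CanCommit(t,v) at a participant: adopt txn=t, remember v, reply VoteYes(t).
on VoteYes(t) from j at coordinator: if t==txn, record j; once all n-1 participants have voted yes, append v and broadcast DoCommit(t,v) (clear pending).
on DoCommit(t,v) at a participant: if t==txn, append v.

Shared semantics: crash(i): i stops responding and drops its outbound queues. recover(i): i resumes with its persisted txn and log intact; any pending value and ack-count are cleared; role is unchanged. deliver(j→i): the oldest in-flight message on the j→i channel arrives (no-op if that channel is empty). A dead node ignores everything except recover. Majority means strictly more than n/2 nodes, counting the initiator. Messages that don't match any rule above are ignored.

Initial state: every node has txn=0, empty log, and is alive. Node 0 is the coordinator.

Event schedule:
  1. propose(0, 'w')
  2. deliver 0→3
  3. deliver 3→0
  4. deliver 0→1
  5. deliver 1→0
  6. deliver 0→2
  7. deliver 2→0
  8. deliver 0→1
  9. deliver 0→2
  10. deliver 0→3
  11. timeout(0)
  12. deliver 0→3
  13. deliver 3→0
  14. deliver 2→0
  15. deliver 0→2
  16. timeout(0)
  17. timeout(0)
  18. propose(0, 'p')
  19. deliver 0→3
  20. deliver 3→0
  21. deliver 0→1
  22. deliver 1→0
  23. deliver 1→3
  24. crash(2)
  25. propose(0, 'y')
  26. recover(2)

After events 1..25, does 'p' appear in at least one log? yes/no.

[1] propose(0,'w') → N0(coor t1 [-])
[2] deliver 0→3 → N3(part t1 [-])
[3] deliver 3→0 → ∅
[4] deliver 0→1 → N1(part t1 [-])
[5] deliver 1→0 → ∅
[6] deliver 0→2 → N2(part t1 [-])
[7] deliver 2→0 → N0(coor t1 [w])
[8] deliver 0→1 → N1(part t1 [w])
[9] deliver 0→2 → N2(part t1 [w])
[10] deliver 0→3 → N3(part t1 [w])
[11] timeout(0) → N0(coor t2 [w])
[12] deliver 0→3 → N3(part t2 [w])
[13] deliver 3→0 → ∅
[14] deliver 2→0 → ∅
[15] deliver 0→2 → N2(part t2 [w])
[16] timeout(0) → N0(coor t3 [w])
[17] timeout(0) → N0(coor t4 [w])
[18] propose(0,'p') → N0(coor t5 [w])
[19] deliver 0→3 → N3(part t3 [w])
[20] deliver 3→0 → ∅
[21] deliver 0→1 → N1(part t2 [w])
[22] deliver 1→0 → ∅
[23] deliver 1→3 → ∅
[24] crash(2) → N2(✗part t2 [w])
[25] propose(0,'y') → N0(coor t6 [w])

no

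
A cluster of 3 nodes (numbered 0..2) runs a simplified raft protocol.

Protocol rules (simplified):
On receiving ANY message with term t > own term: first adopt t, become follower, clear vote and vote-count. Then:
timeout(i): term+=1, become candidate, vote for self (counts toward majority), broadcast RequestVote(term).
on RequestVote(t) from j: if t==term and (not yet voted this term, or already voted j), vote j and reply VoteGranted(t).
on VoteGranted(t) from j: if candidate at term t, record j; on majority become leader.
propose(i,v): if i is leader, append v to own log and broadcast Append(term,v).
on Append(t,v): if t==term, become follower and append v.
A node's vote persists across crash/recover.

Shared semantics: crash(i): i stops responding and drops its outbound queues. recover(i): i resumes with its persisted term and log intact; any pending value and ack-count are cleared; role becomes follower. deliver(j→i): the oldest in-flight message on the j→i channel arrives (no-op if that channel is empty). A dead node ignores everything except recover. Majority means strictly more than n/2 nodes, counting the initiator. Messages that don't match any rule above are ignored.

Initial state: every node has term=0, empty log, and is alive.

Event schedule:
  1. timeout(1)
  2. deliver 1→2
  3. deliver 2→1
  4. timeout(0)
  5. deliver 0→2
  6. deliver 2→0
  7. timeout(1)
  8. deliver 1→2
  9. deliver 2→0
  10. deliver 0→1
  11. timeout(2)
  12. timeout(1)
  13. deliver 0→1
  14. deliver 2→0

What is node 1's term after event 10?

2

[1] timeout(1) → N1(cand t1 [-])
[2] deliver 1→2 → N2(foll t1 [-])
[3] deliver 2→1 → N1(lead t1 [-])
[4] timeout(0) → N0(cand t1 [-])
[5] deliver 0→2 → ∅
[6] deliver 2→0 → ∅
[7] timeout(1) → N1(cand t2 [-])
[8] deliver 1→2 → N2(foll t2 [-])
[9] deliver 2→0 → ∅
[10] deliver 0→1 → ∅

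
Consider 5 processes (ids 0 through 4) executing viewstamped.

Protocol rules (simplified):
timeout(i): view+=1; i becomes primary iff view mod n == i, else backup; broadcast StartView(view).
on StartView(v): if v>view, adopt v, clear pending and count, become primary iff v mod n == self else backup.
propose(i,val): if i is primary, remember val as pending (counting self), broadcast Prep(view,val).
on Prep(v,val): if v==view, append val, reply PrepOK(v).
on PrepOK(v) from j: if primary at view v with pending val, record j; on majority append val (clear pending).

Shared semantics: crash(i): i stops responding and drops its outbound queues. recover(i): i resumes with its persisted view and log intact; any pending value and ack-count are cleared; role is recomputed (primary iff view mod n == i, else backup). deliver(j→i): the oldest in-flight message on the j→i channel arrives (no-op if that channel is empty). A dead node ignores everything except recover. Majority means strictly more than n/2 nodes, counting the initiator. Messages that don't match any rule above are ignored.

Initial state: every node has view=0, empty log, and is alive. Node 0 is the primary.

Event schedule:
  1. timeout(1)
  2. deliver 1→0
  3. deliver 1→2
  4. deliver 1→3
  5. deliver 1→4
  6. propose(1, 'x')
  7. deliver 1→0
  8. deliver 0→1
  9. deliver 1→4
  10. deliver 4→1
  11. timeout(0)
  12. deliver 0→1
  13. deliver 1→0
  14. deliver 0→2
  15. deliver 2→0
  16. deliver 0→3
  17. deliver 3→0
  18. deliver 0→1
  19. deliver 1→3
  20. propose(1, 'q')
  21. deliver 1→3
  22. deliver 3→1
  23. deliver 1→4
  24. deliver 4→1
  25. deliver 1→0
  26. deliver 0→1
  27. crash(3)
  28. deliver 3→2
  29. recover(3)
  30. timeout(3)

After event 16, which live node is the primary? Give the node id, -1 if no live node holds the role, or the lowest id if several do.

2

after 1 — timeout(1): n1:prim/v1/[-]
after 2 — deliver 1→0: n0:back/v1/[-]
after 3 — deliver 1→2: n2:back/v1/[-]
after 4 — deliver 1→3: n3:back/v1/[-]
after 5 — deliver 1→4: n4:back/v1/[-]
after 6 — propose(1,'x'): ·
after 7 — deliver 1→0: n0:back/v1/[x]
after 8 — deliver 0→1: ·
after 9 — deliver 1→4: n4:back/v1/[x]
after 10 — deliver 4→1: n1:prim/v1/[x]
after 11 — timeout(0): n0:back/v2/[x]
after 12 — deliver 0→1: n1:back/v2/[x]
after 13 — deliver 1→0: ·
after 14 — deliver 0→2: n2:prim/v2/[-]
after 15 — deliver 2→0: ·
after 16 — deliver 0→3: n3:back/v2/[-]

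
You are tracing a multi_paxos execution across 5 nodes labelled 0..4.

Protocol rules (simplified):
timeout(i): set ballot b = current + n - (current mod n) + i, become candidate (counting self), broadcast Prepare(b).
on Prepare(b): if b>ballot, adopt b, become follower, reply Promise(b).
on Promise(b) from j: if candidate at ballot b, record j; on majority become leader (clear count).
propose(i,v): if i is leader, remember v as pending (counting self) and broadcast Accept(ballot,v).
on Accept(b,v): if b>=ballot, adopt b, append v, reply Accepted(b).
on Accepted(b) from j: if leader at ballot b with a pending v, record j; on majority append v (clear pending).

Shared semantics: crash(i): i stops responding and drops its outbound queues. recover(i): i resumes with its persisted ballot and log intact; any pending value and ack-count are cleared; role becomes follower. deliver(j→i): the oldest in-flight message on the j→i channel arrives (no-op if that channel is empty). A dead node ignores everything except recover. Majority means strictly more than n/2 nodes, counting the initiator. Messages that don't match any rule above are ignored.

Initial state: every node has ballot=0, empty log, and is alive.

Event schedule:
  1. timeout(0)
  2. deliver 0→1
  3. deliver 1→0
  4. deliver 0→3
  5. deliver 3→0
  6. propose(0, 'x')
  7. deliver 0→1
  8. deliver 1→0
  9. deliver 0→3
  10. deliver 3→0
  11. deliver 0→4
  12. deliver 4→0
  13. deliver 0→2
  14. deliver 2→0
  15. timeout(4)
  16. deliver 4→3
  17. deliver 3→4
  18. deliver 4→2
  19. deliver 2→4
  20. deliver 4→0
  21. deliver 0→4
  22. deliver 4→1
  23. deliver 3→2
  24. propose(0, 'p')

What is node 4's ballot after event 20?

after 1 — timeout(0): n0:cand/b5/[-]
after 2 — deliver 0→1: n1:foll/b5/[-]
after 3 — deliver 1→0: ·
after 4 — deliver 0→3: n3:foll/b5/[-]
after 5 — deliver 3→0: n0:lead/b5/[-]
after 6 — propose(0,'x'): ·
after 7 — deliver 0→1: n1:foll/b5/[x]
after 8 — deliver 1→0: ·
after 9 — deliver 0→3: n3:foll/b5/[x]
after 10 — deliver 3→0: n0:lead/b5/[x]
after 11 — deliver 0→4: n4:foll/b5/[-]
after 12 — deliver 4→0: ·
after 13 — deliver 0→2: n2:foll/b5/[-]
after 14 — deliver 2→0: ·
after 15 — timeout(4): n4:cand/b14/[-]
after 16 — deliver 4→3: n3:foll/b14/[x]
after 17 — deliver 3→4: ·
after 18 — deliver 4→2: n2:foll/b14/[-]
after 19 — deliver 2→4: n4:lead/b14/[-]
after 20 — deliver 4→0: n0:foll/b14/[x]

14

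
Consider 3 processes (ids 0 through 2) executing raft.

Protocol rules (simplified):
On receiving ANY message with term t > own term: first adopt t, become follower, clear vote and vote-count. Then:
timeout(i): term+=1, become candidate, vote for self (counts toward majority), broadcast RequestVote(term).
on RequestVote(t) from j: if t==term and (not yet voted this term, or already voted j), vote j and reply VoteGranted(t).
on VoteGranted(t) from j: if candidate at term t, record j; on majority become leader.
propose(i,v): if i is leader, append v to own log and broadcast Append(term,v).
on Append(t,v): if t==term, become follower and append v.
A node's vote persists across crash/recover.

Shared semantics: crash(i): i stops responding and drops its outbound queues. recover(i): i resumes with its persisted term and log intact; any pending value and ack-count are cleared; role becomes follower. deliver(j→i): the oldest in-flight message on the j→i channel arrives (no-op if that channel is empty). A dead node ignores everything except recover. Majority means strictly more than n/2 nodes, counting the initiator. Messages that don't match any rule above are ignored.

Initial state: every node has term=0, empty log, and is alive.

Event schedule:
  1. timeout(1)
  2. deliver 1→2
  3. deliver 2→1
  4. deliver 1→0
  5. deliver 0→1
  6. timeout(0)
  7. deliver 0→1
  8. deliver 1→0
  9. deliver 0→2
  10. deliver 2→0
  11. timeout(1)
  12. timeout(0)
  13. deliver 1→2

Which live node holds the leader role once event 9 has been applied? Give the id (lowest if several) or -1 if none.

[1] timeout(1) → N1(cand t1 [-])
[2] deliver 1→2 → N2(foll t1 [-])
[3] deliver 2→1 → N1(lead t1 [-])
[4] deliver 1→0 → N0(foll t1 [-])
[5] deliver 0→1 → ∅
[6] timeout(0) → N0(cand t2 [-])
[7] deliver 0→1 → N1(foll t2 [-])
[8] deliver 1→0 → N0(lead t2 [-])
[9] deliver 0→2 → N2(foll t2 [-])

0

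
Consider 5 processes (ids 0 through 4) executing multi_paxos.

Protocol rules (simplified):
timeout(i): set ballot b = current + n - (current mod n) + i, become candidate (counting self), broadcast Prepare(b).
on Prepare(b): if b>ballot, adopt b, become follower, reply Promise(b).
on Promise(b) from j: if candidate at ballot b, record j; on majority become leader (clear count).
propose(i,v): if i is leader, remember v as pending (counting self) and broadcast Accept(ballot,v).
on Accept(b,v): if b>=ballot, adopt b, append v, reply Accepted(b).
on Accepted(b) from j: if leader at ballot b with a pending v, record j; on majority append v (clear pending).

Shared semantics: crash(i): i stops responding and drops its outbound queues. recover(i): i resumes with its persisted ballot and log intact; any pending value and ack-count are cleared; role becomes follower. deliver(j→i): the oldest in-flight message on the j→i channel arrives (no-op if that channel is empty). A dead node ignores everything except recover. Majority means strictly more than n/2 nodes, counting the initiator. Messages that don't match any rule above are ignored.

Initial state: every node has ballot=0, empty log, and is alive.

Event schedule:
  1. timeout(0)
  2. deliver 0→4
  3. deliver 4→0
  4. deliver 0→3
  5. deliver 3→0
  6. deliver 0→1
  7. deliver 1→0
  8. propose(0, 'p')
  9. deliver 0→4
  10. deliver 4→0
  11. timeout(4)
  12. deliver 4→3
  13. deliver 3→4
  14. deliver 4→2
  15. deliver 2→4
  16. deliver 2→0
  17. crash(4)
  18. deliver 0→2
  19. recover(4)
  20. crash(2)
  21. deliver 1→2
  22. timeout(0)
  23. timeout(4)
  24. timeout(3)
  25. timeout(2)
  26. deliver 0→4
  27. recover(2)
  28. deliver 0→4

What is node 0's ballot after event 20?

e1 timeout(0): 0[cand,b=5,-]
e2 deliver 0→4: 4[foll,b=5,-]
e3 deliver 4→0: ·
e4 deliver 0→3: 3[foll,b=5,-]
e5 deliver 3→0: 0[lead,b=5,-]
e6 deliver 0→1: 1[foll,b=5,-]
e7 deliver 1→0: ·
e8 propose(0,'p'): ·
e9 deliver 0→4: 4[foll,b=5,p]
e10 deliver 4→0: ·
e11 timeout(4): 4[cand,b=14,p]
e12 deliver 4→3: 3[foll,b=14,-]
e13 deliver 3→4: ·
e14 deliver 4→2: 2[foll,b=14,-]
e15 deliver 2→4: 4[lead,b=14,p]
e16 deliver 2→0: ·
e17 crash(4): 4[✗lead,b=14,p]
e18 deliver 0→2: ·
e19 recover(4): 4[foll,b=14,p]
e20 crash(2): 2[✗foll,b=14,-]

5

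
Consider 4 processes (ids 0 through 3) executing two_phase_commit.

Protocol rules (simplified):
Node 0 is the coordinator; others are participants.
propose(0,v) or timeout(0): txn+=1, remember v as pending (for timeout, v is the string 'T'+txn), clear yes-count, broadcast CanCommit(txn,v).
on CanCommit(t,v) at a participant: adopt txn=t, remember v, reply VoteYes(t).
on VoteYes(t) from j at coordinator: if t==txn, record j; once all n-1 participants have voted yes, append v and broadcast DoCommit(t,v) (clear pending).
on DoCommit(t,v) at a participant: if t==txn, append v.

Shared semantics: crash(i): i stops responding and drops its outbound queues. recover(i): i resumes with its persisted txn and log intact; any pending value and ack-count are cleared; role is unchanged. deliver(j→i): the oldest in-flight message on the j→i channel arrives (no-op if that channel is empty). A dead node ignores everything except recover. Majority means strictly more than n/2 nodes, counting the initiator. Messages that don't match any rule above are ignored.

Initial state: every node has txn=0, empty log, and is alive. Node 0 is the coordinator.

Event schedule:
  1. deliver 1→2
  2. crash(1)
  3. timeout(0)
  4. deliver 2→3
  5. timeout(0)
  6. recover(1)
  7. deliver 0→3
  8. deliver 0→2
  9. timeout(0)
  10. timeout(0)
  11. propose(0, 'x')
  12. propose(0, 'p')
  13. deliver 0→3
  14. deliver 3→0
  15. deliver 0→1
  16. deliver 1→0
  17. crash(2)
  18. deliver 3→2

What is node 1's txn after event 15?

step 1 deliver 1→2: —
step 2 crash(1): 1={✗part,t=0,log=-}
step 3 timeout(0): 0={coor,t=1,log=-}
step 4 deliver 2→3: —
step 5 timeout(0): 0={coor,t=2,log=-}
step 6 recover(1): 1={part,t=0,log=-}
step 7 deliver 0→3: 3={part,t=1,log=-}
step 8 deliver 0→2: 2={part,t=1,log=-}
step 9 timeout(0): 0={coor,t=3,log=-}
step 10 timeout(0): 0={coor,t=4,log=-}
step 11 propose(0,'x'): 0={coor,t=5,log=-}
step 12 propose(0,'p'): 0={coor,t=6,log=-}
step 13 deliver 0→3: 3={part,t=2,log=-}
step 14 deliver 3→0: —
step 15 deliver 0→1: 1={part,t=1,log=-}

1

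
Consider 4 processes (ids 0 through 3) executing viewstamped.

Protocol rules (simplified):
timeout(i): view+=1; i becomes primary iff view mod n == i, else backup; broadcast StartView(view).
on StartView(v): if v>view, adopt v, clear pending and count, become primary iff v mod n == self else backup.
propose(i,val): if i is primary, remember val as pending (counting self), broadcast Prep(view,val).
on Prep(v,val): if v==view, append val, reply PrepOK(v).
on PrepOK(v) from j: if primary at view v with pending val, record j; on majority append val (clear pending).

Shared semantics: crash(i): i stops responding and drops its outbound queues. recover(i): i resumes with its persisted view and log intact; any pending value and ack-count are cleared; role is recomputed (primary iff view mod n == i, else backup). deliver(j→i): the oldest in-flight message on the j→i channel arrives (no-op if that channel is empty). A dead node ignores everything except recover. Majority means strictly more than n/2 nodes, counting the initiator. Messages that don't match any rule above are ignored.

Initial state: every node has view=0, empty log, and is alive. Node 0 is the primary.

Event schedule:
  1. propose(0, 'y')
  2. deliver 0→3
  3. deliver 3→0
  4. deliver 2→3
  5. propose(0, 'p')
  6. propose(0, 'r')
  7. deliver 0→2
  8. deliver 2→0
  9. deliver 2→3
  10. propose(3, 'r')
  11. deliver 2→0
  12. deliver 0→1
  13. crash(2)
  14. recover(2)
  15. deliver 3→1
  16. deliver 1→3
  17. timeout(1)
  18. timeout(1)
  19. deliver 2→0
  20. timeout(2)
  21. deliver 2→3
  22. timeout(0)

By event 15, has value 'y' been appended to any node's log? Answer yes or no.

[1] propose(0,'y') → ∅
[2] deliver 0→3 → N3(back v0 [y])
[3] deliver 3→0 → ∅
[4] deliver 2→3 → ∅
[5] propose(0,'p') → ∅
[6] propose(0,'r') → ∅
[7] deliver 0→2 → N2(back v0 [y])
[8] deliver 2→0 → ∅
[9] deliver 2→3 → ∅
[10] propose(3,'r') → ∅
[11] deliver 2→0 → ∅
[12] deliver 0→1 → N1(back v0 [y])
[13] crash(2) → N2(✗back v0 [y])
[14] recover(2) → N2(back v0 [y])
[15] deliver 3→1 → ∅

yes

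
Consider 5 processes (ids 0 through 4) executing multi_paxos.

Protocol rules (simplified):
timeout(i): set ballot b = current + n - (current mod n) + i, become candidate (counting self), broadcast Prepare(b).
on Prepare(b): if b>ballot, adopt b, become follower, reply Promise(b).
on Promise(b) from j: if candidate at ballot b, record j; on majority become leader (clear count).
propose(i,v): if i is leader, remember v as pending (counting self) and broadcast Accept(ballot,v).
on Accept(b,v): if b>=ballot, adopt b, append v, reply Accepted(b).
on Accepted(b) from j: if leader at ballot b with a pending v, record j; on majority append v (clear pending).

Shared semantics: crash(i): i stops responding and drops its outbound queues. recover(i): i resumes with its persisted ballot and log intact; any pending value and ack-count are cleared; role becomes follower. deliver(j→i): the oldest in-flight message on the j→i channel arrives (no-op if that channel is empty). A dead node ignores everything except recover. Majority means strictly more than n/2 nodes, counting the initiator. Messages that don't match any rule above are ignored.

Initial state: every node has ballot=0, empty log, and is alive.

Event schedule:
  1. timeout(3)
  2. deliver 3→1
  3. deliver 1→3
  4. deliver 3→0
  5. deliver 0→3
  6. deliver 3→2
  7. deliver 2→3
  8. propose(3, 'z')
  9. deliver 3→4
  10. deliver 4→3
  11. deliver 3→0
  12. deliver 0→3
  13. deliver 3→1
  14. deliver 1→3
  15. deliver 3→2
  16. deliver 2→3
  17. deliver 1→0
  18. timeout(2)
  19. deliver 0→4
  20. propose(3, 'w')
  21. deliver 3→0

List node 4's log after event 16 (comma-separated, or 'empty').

step 1 timeout(3): 3={cand,b=8,log=-}
step 2 deliver 3→1: 1={foll,b=8,log=-}
step 3 deliver 1→3: —
step 4 deliver 3→0: 0={foll,b=8,log=-}
step 5 deliver 0→3: 3={lead,b=8,log=-}
step 6 deliver 3→2: 2={foll,b=8,log=-}
step 7 deliver 2→3: —
step 8 propose(3,'z'): —
step 9 deliver 3→4: 4={foll,b=8,log=-}
step 10 deliver 4→3: —
step 11 deliver 3→0: 0={foll,b=8,log=z}
step 12 deliver 0→3: —
step 13 deliver 3→1: 1={foll,b=8,log=z}
step 14 deliver 1→3: 3={lead,b=8,log=z}
step 15 deliver 3→2: 2={foll,b=8,log=z}
step 16 deliver 2→3: —

empty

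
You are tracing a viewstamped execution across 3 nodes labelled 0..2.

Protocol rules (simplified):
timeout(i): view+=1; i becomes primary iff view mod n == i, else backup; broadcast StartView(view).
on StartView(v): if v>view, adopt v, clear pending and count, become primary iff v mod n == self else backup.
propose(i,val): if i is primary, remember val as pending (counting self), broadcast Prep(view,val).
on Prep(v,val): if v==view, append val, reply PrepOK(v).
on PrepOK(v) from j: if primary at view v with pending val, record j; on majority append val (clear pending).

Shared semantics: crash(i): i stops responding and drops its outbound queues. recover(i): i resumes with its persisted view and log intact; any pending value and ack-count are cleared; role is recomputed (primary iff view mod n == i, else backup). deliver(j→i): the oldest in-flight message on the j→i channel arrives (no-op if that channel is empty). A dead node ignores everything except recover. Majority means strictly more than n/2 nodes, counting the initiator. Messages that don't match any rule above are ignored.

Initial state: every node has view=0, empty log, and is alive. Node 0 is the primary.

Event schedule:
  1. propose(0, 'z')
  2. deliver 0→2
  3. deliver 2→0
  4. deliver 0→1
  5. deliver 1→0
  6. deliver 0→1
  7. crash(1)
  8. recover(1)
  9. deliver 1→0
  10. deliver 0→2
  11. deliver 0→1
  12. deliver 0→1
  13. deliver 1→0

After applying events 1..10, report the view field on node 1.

[1] propose(0,'z') → ∅
[2] deliver 0→2 → N2(back v0 [z])
[3] deliver 2→0 → N0(prim v0 [z])
[4] deliver 0→1 → N1(back v0 [z])
[5] deliver 1→0 → ∅
[6] deliver 0→1 → ∅
[7] crash(1) → N1(✗back v0 [z])
[8] recover(1) → N1(back v0 [z])
[9] deliver 1→0 → ∅
[10] deliver 0→2 → ∅

0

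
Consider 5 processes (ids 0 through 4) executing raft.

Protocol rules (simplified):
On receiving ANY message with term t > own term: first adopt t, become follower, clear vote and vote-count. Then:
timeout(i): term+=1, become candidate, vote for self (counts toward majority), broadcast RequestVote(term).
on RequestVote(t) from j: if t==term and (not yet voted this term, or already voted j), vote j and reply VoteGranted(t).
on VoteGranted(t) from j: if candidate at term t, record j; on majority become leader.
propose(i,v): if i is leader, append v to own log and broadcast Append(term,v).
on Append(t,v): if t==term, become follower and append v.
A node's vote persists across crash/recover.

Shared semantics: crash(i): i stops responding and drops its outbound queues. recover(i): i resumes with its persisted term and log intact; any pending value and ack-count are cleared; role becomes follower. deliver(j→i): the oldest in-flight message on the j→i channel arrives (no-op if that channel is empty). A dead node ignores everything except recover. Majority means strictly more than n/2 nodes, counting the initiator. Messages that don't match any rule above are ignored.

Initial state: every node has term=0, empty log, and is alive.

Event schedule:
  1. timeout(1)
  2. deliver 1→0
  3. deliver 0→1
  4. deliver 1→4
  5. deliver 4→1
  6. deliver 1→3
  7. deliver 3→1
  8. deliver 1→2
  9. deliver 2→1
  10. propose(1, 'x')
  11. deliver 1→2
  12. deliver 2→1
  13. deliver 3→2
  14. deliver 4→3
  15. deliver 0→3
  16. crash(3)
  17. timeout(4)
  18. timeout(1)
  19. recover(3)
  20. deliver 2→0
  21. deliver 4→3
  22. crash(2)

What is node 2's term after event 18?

e1 timeout(1): 1[cand,t=1,-]
e2 deliver 1→0: 0[foll,t=1,-]
e3 deliver 0→1: ·
e4 deliver 1→4: 4[foll,t=1,-]
e5 deliver 4→1: 1[lead,t=1,-]
e6 deliver 1→3: 3[foll,t=1,-]
e7 deliver 3→1: ·
e8 deliver 1→2: 2[foll,t=1,-]
e9 deliver 2→1: ·
e10 propose(1,'x'): 1[lead,t=1,x]
e11 deliver 1→2: 2[foll,t=1,x]
e12 deliver 2→1: ·
e13 deliver 3→2: ·
e14 deliver 4→3: ·
e15 deliver 0→3: ·
e16 crash(3): 3[✗foll,t=1,-]
e17 timeout(4): 4[cand,t=2,-]
e18 timeout(1): 1[cand,t=2,x]

1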